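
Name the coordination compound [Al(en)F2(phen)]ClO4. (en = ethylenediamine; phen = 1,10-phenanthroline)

(ethylenediamine)difluoro(1,10-phenanthroline)aluminium(III) perchlorate

The 1 perchlorate counter-ion carries a total charge of -1, so each complex ion is 1+.
Ligand charges: 2×fluoro (-1 each), 1×ethylenediamine (neutral), 1×1,10-phenanthroline (neutral); total -2. So Al + (-2) = 1+, giving Al = +3.
Ligands are named alphabetically: ethylenediamine before fluoro before phenanthroline.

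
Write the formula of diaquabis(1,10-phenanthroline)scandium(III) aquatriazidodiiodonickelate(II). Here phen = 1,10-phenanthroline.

Cation [Sc…]: ligand charges 0, Sc(III) ⇒ ion charge 3+.
Anion [Ni…]: ligand charges -5, Ni(II) ⇒ ion charge 3−.
One 3+ cation balances one 3− anion.

[Sc(H2O)2(phen)2][Ni(H2O)I2(N3)3]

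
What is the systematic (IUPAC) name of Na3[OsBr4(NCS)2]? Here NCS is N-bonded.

The 3 sodium counter-ions carry a total charge of +3, so each complex ion is 3−.
Ligand charges: 4×bromo (-1 each), 2×isothiocyanato (-1 each); total -6. So Os + (-6) = 3−, giving Os = +3.
The complex ion is anionic, so osmium takes the -ate form osmate(III).

sodium tetrabromodiisothiocyanatoosmate(III)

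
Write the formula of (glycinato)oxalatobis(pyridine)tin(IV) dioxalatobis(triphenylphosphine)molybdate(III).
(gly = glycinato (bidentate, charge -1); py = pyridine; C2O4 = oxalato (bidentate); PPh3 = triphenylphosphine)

Cation [Sn…]: ligand charges -3, Sn(IV) ⇒ ion charge 1+.
Anion [Mo…]: ligand charges -4, Mo(III) ⇒ ion charge 1−.
One 1+ cation balances one 1− anion.

[Sn(C2O4)(gly)(py)2][Mo(C2O4)2(PPh3)2]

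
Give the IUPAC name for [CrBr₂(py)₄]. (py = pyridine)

There is no counter-ion, so the complex is neutral overall.
Ligand charges: 2×bromo (-1 each), 4×pyridine (neutral); total -2. So Cr + (-2) = 0, giving Cr = +2.
Ligands are named alphabetically: bromo before pyridine.

dibromotetrakis(pyridine)chromium(II)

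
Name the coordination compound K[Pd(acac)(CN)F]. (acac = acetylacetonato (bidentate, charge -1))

potassium (acetylacetonato)cyanofluoropalladate(II)

The 1 potassium counter-ion carries a total charge of +1, so each complex ion is 1−.
Ligand charges: 1×acetylacetonato (-1 each), 1×fluoro (-1 each), 1×cyano (-1 each); total -3. So Pd + (-3) = 1−, giving Pd = +2.
Ligands are named alphabetically: acetylacetonato before cyano before fluoro.
The complex ion is anionic, so palladium takes the -ate form palladate(II).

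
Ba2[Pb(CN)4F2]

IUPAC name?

The 2 barium counter-ions carry a total charge of +4, so each complex ion is 4−.
Ligand charges: 2×fluoro (-1 each), 4×cyano (-1 each); total -6. So Pb + (-6) = 4−, giving Pb = +2.
Ligands are named alphabetically: cyano before fluoro.
The complex ion is anionic, so lead takes the -ate form plumbate(II).

barium tetracyanodifluoroplumbate(II)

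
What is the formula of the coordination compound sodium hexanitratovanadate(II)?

Ligands: 6 nitrato (NO3, -1). Ligand charge sum = -6.
With V in oxidation state +2, the complex ion is [V...]^4−.
Charge balance with sodium (+1) requires 1 complex ion per 4 sodium.

Na4[V(NO3)6]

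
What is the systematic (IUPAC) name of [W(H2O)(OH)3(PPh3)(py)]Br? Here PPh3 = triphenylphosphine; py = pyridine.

The 1 bromide counter-ion carries a total charge of -1, so each complex ion is 1+.
Ligand charges: 1×aqua (neutral), 1×triphenylphosphine (neutral), 3×hydroxo (-1 each), 1×pyridine (neutral); total -3. So W + (-3) = 1+, giving W = +4.
Ligands are named alphabetically: aqua before hydroxo before pyridine before triphenylphosphine.

aquatrihydroxo(pyridine)(triphenylphosphine)tungsten(IV) bromide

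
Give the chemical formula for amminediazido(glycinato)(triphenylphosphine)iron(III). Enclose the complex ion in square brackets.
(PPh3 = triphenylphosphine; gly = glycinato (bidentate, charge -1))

Ligands: 1 ammine (NH3, neutral), 1 triphenylphosphine (PPh3, neutral), 1 glycinato (gly, -1), 2 azido (N3, -1). Ligand charge sum = -3.
With Fe in oxidation state +3, the complex ion is [Fe...].

[Fe(gly)(N3)2(NH3)(PPh3)]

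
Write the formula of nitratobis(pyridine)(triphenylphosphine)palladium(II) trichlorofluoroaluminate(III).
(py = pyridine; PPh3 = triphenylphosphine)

Cation [Pd…]: ligand charges -1, Pd(II) ⇒ ion charge 1+.
Anion [Al…]: ligand charges -4, Al(III) ⇒ ion charge 1−.

[Pd(NO3)(PPh3)(py)2][AlCl3F]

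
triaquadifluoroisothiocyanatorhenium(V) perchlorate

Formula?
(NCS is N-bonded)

Ligands: 2 fluoro (F, -1), 1 isothiocyanato (NCS, -1), 3 aqua (H2O, neutral). Ligand charge sum = -3.
With Re in oxidation state +5, the complex ion is [Re...]^2+.
Charge balance with perchlorate (-1) requires 1 complex ion per 2 perchlorate.

[ReF2(H2O)3(NCS)](ClO4)2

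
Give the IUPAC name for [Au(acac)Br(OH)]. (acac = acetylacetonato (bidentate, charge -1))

There is no counter-ion, so the complex is neutral overall.
Ligand charges: 1×bromo (-1 each), 1×hydroxo (-1 each), 1×acetylacetonato (-1 each); total -3. So Au + (-3) = 0, giving Au = +3.
Ligands are named alphabetically: acetylacetonato before bromo before hydroxo.

(acetylacetonato)bromohydroxogold(III)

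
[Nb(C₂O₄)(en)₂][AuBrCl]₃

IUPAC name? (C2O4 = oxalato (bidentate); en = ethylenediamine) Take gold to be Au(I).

bis(ethylenediamine)oxalatoniobium(V) bromochloroaurate(I)

Both ions are complex: the cation is named first with the plain metal name, the anion second with the -ate form; each ion's ligands are alphabetised independently.
Au is given as +1; the anion's ligand charges sum to -2, so the complex anion is 1−.
With 3 anions per cation, the cation must be 3×1 = 3+.
Cation: ligand charges sum to -2; for the ion to be 3+, Nb = +5.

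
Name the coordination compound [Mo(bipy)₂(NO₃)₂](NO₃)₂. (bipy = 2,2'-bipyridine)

bis(2,2'-bipyridine)dinitratomolybdenum(IV) nitrate

The 2 nitrate counter-ions carry a total charge of -2, so each complex ion is 2+.
Ligand charges: 2×nitrato (-1 each), 2×2,2'-bipyridine (neutral); total -2. So Mo + (-2) = 2+, giving Mo = +4.
Ligands are named alphabetically: bipyridine before nitrato.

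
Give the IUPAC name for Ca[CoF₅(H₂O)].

The 1 calcium counter-ion carries a total charge of +2, so each complex ion is 2−.
Ligand charges: 1×aqua (neutral), 5×fluoro (-1 each); total -5. So Co + (-5) = 2−, giving Co = +3.
Ligands are named alphabetically: aqua before fluoro.
The complex ion is anionic, so cobalt takes the -ate form cobaltate(III).

calcium aquapentafluorocobaltate(III)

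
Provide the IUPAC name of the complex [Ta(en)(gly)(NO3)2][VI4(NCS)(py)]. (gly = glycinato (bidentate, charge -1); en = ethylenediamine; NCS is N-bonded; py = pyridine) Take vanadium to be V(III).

Both ions are complex: the cation is named first with the plain metal name, the anion second with the -ate form; each ion's ligands are alphabetised independently.
V is given as +3; the anion's ligand charges sum to -5, so the complex anion is 2−.
A 1:1 salt means the cation carries the equal and opposite charge, 2+.
Cation: ligand charges sum to -3; for the ion to be 2+, Ta = +5.

(ethylenediamine)(glycinato)dinitratotantalum(V) tetraiodoisothiocyanato(pyridine)vanadate(III)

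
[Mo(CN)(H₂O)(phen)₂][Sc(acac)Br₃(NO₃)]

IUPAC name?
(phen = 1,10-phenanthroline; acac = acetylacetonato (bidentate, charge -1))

aquacyanobis(1,10-phenanthroline)molybdenum(III) (acetylacetonato)tribromonitratoscandate(III)

Scandium is always +3 in its complexes; the anion's ligand charges sum to -5, so the complex anion is 2−.
A 1:1 salt means the cation carries the equal and opposite charge, 2+.
Cation: ligand charges sum to -1; for the ion to be 2+, Mo = +3.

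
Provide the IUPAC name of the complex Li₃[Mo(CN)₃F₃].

The 3 lithium counter-ions carry a total charge of +3, so each complex ion is 3−.
Ligand charges: 3×fluoro (-1 each), 3×cyano (-1 each); total -6. So Mo + (-6) = 3−, giving Mo = +3.
Ligands are named alphabetically: cyano before fluoro.
The complex ion is anionic, so molybdenum takes the -ate form molybdate(III).

lithium tricyanotrifluoromolybdate(III)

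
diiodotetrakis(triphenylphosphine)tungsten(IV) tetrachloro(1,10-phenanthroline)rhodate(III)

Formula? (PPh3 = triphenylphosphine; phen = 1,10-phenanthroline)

Cation [W…]: ligand charges -2, W(IV) ⇒ ion charge 2+.
Anion [Rh…]: ligand charges -4, Rh(III) ⇒ ion charge 1−.
One 2+ cation requires 2 of the 1− anion.

[WI2(PPh3)4][RhCl4(phen)]2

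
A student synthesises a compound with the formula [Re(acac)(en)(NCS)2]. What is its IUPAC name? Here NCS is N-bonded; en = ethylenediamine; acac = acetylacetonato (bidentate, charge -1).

There is no counter-ion, so the complex is neutral overall.
Ligand charges: 2×isothiocyanato (-1 each), 1×ethylenediamine (neutral), 1×acetylacetonato (-1 each); total -3. So Re + (-3) = 0, giving Re = +3.
Ligands are named alphabetically: acetylacetonato before ethylenediamine before isothiocyanato.

(acetylacetonato)(ethylenediamine)diisothiocyanatorhenium(III)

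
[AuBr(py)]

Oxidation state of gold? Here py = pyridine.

No counter-ion: the bracketed complex is neutral.
Ligand charges: 1×py neutral; 1×Br = -1; sum -1.
Au + (-1) = 0 ⇒ Au is +1.

+1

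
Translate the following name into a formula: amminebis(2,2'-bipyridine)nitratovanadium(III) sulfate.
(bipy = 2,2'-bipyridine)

[V(bipy)2(NH3)(NO3)]SO4

Ligands: 1 nitrato (NO3, -1), 2 2,2'-bipyridine (bipy, neutral), 1 ammine (NH3, neutral). Ligand charge sum = -1.
With V in oxidation state +3, the complex ion is [V...]^2+.
Charge balance with sulfate (-2) requires 1 complex ion per 1 sulfate.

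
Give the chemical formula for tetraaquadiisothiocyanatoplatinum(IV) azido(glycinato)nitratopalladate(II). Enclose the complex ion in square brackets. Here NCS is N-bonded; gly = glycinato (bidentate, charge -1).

[Pt(H2O)4(NCS)2][Pd(gly)(N3)(NO3)]2

Cation [Pt…]: ligand charges -2, Pt(IV) ⇒ ion charge 2+.
Anion [Pd…]: ligand charges -3, Pd(II) ⇒ ion charge 1−.
One 2+ cation requires 2 of the 1− anion.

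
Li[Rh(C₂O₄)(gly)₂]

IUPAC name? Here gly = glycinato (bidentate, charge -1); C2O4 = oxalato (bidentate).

The 1 lithium counter-ion carries a total charge of +1, so each complex ion is 1−.
Ligand charges: 2×glycinato (-1 each), 1×oxalato (-2 each); total -4. So Rh + (-4) = 1−, giving Rh = +3.
The complex ion is anionic, so rhodium takes the -ate form rhodate(III).

lithium bis(glycinato)oxalatorhodate(III)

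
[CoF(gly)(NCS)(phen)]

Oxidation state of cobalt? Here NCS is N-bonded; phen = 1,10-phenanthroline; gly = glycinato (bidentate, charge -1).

+3

No counter-ion: the bracketed complex is neutral.
Ligand charges: 1×NCS = -1; 1×F = -1; 1×phen neutral; 1×gly = -1; sum -3.
Co + (-3) = 0 ⇒ Co is +3.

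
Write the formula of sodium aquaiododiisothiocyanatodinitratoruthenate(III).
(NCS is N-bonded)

Na2[Ru(H2O)I(NCS)2(NO3)2]

Ligands: 1 iodo (I, -1), 1 aqua (H2O, neutral), 2 isothiocyanato (NCS, -1), 2 nitrato (NO3, -1). Ligand charge sum = -5.
With Ru in oxidation state +3, the complex ion is [Ru...]^2−.
Charge balance with sodium (+1) requires 1 complex ion per 2 sodium.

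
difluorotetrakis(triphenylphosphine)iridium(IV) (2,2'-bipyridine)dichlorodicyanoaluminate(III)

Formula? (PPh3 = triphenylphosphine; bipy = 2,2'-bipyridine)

Cation [Ir…]: ligand charges -2, Ir(IV) ⇒ ion charge 2+.
Anion [Al…]: ligand charges -4, Al(III) ⇒ ion charge 1−.
One 2+ cation requires 2 of the 1− anion.

[IrF2(PPh3)4][Al(bipy)Cl2(CN)2]2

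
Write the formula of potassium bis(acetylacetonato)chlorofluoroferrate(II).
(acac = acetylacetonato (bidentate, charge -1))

K2[Fe(acac)2ClF]

Ligands: 1 fluoro (F, -1), 1 chloro (Cl, -1), 2 acetylacetonato (acac, -1). Ligand charge sum = -4.
Charge balance with potassium (+1) requires 1 complex ion per 2 potassium.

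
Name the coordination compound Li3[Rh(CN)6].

lithium hexacyanorhodate(III)

The 3 lithium counter-ions carry a total charge of +3, so each complex ion is 3−.
Ligand charges: 6×cyano (-1 each); total -6. So Rh + (-6) = 3−, giving Rh = +3.
The complex ion is anionic, so rhodium takes the -ate form rhodate(III).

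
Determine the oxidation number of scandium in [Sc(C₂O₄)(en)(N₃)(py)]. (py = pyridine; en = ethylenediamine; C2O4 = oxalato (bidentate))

No counter-ion: the bracketed complex is neutral.
Ligand charges: 1×py neutral; 1×en neutral; 1×C2O4 = -2; 1×N3 = -1; sum -3.
Sc + (-3) = 0 ⇒ Sc is +3.

+3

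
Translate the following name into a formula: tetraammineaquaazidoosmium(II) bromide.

[Os(H2O)(N3)(NH3)4]Br

Ligands: 1 aqua (H2O, neutral), 1 azido (N3, -1), 4 ammine (NH3, neutral). Ligand charge sum = -1.
With Os in oxidation state +2, the complex ion is [Os...]^1+.
Charge balance with bromide (-1) requires 1 complex ion per 1 bromide.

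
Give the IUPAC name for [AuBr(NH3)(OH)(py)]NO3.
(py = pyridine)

amminebromohydroxo(pyridine)gold(III) nitrate

The 1 nitrate counter-ion carries a total charge of -1, so each complex ion is 1+.
Ligand charges: 1×pyridine (neutral), 1×bromo (-1 each), 1×hydroxo (-1 each), 1×ammine (neutral); total -2. So Au + (-2) = 1+, giving Au = +3.
Ligands are named alphabetically: ammine before bromo before hydroxo before pyridine.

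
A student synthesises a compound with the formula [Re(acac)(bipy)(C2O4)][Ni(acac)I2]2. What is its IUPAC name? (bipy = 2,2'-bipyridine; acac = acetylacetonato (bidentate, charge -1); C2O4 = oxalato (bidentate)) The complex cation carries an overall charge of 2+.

Both ions are complex: the cation is named first with the plain metal name, the anion second with the -ate form; each ion's ligands are alphabetised independently.
The complex cation is given as 2+; its ligand charges sum to -3, so Re = +5.
With 2 anions per cation, each anion must be 2/2 = 1−.
Anion: ligand charges sum to -3; for the ion to be 1−, Ni = +2.

(acetylacetonato)(2,2'-bipyridine)oxalatorhenium(V) (acetylacetonato)diiodonickelate(II)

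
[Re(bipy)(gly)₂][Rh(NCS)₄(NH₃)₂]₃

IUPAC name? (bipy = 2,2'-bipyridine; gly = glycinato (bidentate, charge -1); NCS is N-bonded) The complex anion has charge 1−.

(2,2'-bipyridine)bis(glycinato)rhenium(V) diamminetetraisothiocyanatorhodate(III)

The complex anion is given as 1−; its ligand charges sum to -4, so Rh = +3.
With 3 anions per cation, the cation must be 3×1 = 3+.
Cation: ligand charges sum to -2; for the ion to be 3+, Re = +5.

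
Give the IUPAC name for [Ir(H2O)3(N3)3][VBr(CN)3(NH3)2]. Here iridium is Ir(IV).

Both ions are complex: the cation is named first with the plain metal name, the anion second with the -ate form; each ion's ligands are alphabetised independently.
Ir is given as +4; the cation's ligand charges sum to -3, so the complex cation is 1+.
A 1:1 salt means the anion carries the equal and opposite charge, 1−.
Anion: ligand charges sum to -4; for the ion to be 1−, V = +3.

triaquatriazidoiridium(IV) diamminebromotricyanovanadate(III)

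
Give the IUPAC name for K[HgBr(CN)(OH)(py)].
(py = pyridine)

potassium bromocyanohydroxo(pyridine)mercurate(II)

The 1 potassium counter-ion carries a total charge of +1, so each complex ion is 1−.
Ligand charges: 1×bromo (-1 each), 1×pyridine (neutral), 1×hydroxo (-1 each), 1×cyano (-1 each); total -3. So Hg + (-3) = 1−, giving Hg = +2.
The complex ion is anionic, so mercury takes the -ate form mercurate(II).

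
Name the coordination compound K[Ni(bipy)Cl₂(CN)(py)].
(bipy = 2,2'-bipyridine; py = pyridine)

The 1 potassium counter-ion carries a total charge of +1, so each complex ion is 1−.
Ligand charges: 2×chloro (-1 each), 1×2,2'-bipyridine (neutral), 1×cyano (-1 each), 1×pyridine (neutral); total -3. So Ni + (-3) = 1−, giving Ni = +2.
Ligands are named alphabetically: bipyridine before chloro before cyano before pyridine.
The complex ion is anionic, so nickel takes the -ate form nickelate(II).

potassium (2,2'-bipyridine)dichlorocyano(pyridine)nickelate(II)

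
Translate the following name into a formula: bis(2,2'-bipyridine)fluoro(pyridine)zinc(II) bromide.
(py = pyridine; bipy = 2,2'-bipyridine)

Ligands: 1 pyridine (py, neutral), 2 2,2'-bipyridine (bipy, neutral), 1 fluoro (F, -1). Ligand charge sum = -1.
With Zn in oxidation state +2, the complex ion is [Zn...]^1+.
Charge balance with bromide (-1) requires 1 complex ion per 1 bromide.

[Zn(bipy)2F(py)]Br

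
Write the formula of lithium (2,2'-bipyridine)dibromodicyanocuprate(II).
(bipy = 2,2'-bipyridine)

Li2[Cu(bipy)Br2(CN)2]

Ligands: 1 2,2'-bipyridine (bipy, neutral), 2 bromo (Br, -1), 2 cyano (CN, -1). Ligand charge sum = -4.
With Cu in oxidation state +2, the complex ion is [Cu...]^2−.
Charge balance with lithium (+1) requires 1 complex ion per 2 lithium.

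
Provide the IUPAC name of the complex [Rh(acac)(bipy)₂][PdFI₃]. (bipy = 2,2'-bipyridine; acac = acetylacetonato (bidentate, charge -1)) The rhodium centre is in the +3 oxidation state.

Rh is given as +3; the cation's ligand charges sum to -1, so the complex cation is 2+.
A 1:1 salt means the anion carries the equal and opposite charge, 2−.
Anion: ligand charges sum to -4; for the ion to be 2−, Pd = +2.

(acetylacetonato)bis(2,2'-bipyridine)rhodium(III) fluorotriiodopalladate(II)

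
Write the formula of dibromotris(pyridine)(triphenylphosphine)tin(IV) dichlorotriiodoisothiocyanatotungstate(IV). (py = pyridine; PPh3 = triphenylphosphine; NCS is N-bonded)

[SnBr2(PPh3)(py)3][WCl2I3(NCS)]

Cation [Sn…]: ligand charges -2, Sn(IV) ⇒ ion charge 2+.
Anion [W…]: ligand charges -6, W(IV) ⇒ ion charge 2−.
One 2+ cation balances one 2− anion.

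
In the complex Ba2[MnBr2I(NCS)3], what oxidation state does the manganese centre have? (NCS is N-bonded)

+2

2 barium outside the brackets (+2 each) → the complex ion is 4−.
Ligand charges: 2×Br = -2; 3×NCS = -3; 1×I = -1; sum -6.
Mn + (-6) = 4− ⇒ Mn is +2.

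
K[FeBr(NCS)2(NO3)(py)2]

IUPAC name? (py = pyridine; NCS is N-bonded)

The 1 potassium counter-ion carries a total charge of +1, so each complex ion is 1−.
Ligand charges: 1×nitrato (-1 each), 1×bromo (-1 each), 2×pyridine (neutral), 2×isothiocyanato (-1 each); total -4. So Fe + (-4) = 1−, giving Fe = +3.
The complex ion is anionic, so iron takes the -ate form ferrate(III).

potassium bromodiisothiocyanatonitratobis(pyridine)ferrate(III)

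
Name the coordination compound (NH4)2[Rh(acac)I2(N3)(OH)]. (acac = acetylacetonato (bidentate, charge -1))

ammonium (acetylacetonato)azidohydroxodiiodorhodate(III)

The 2 ammonium counter-ions carry a total charge of +2, so each complex ion is 2−.
Ligand charges: 1×azido (-1 each), 2×iodo (-1 each), 1×acetylacetonato (-1 each), 1×hydroxo (-1 each); total -5. So Rh + (-5) = 2−, giving Rh = +3.
Ligands are named alphabetically: acetylacetonato before azido before hydroxo before iodo.
The complex ion is anionic, so rhodium takes the -ate form rhodate(III).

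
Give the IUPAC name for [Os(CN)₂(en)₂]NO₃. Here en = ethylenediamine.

The 1 nitrate counter-ion carries a total charge of -1, so each complex ion is 1+.
Ligand charges: 2×cyano (-1 each), 2×ethylenediamine (neutral); total -2. So Os + (-2) = 1+, giving Os = +3.
Ligands are named alphabetically: cyano before ethylenediamine.

dicyanobis(ethylenediamine)osmium(III) nitrate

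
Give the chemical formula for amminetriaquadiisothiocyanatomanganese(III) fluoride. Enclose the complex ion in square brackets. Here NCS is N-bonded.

[Mn(H2O)3(NCS)2(NH3)]F

Ligands: 3 aqua (H2O, neutral), 1 ammine (NH3, neutral), 2 isothiocyanato (NCS, -1). Ligand charge sum = -2.
With Mn in oxidation state +3, the complex ion is [Mn...]^1+.
Charge balance with fluoride (-1) requires 1 complex ion per 1 fluoride.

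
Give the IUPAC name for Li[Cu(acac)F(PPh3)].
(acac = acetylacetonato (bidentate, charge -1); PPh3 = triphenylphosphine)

The 1 lithium counter-ion carries a total charge of +1, so each complex ion is 1−.
Ligand charges: 1×acetylacetonato (-1 each), 1×fluoro (-1 each), 1×triphenylphosphine (neutral); total -2. So Cu + (-2) = 1−, giving Cu = +1.
Ligands are named alphabetically: acetylacetonato before fluoro before triphenylphosphine.
The complex ion is anionic, so copper takes the -ate form cuprate(I).

lithium (acetylacetonato)fluoro(triphenylphosphine)cuprate(I)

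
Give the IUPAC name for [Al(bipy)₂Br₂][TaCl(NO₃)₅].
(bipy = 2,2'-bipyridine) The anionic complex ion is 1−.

The complex anion is given as 1−; its ligand charges sum to -6, so Ta = +5.
A 1:1 salt means the cation carries the equal and opposite charge, 1+.
Cation: ligand charges sum to -2; for the ion to be 1+, Al = +3.

bis(2,2'-bipyridine)dibromoaluminium(III) chloropentanitratotantalate(V)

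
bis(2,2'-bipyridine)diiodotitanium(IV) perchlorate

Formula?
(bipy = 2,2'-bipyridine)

[Ti(bipy)2I2](ClO4)2

Ligands: 2 iodo (I, -1), 2 2,2'-bipyridine (bipy, neutral). Ligand charge sum = -2.
With Ti in oxidation state +4, the complex ion is [Ti...]^2+.
Charge balance with perchlorate (-1) requires 1 complex ion per 2 perchlorate.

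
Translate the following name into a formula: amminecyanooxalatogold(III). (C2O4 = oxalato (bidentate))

Ligands: 1 cyano (CN, -1), 1 ammine (NH3, neutral), 1 oxalato (C2O4, -2). Ligand charge sum = -3.
With Au in oxidation state +3, the complex ion is [Au...].

[Au(C2O4)(CN)(NH3)]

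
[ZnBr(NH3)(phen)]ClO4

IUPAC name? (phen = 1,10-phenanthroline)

amminebromo(1,10-phenanthroline)zinc(II) perchlorate

The 1 perchlorate counter-ion carries a total charge of -1, so each complex ion is 1+.
Ligand charges: 1×bromo (-1 each), 1×ammine (neutral), 1×1,10-phenanthroline (neutral); total -1. So Zn + (-1) = 1+, giving Zn = +2.
Ligands are named alphabetically: ammine before bromo before phenanthroline.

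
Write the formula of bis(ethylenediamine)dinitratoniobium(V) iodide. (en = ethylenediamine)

Ligands: 2 nitrato (NO3, -1), 2 ethylenediamine (en, neutral). Ligand charge sum = -2.
With Nb in oxidation state +5, the complex ion is [Nb...]^3+.
Charge balance with iodide (-1) requires 1 complex ion per 3 iodide.

[Nb(en)2(NO3)2]I3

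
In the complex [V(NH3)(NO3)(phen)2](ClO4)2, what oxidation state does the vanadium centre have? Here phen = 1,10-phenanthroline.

2 perchlorate outside the brackets (-1 each) → the complex ion is 2+.
Ligand charges: 1×NH3 neutral; 1×NO3 = -1; 2×phen neutral; sum -1.
V + (-1) = 2+ ⇒ V is +3.

+3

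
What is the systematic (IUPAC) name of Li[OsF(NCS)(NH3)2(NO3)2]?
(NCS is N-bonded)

The 1 lithium counter-ion carries a total charge of +1, so each complex ion is 1−.
Ligand charges: 2×ammine (neutral), 2×nitrato (-1 each), 1×fluoro (-1 each), 1×isothiocyanato (-1 each); total -4. So Os + (-4) = 1−, giving Os = +3.
Ligands are named alphabetically: ammine before fluoro before isothiocyanato before nitrato.
The complex ion is anionic, so osmium takes the -ate form osmate(III).

lithium diamminefluoroisothiocyanatodinitratoosmate(III)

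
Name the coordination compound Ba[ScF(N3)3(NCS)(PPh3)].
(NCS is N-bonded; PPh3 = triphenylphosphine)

barium triazidofluoroisothiocyanato(triphenylphosphine)scandate(III)

The 1 barium counter-ion carries a total charge of +2, so each complex ion is 2−.
Ligand charges: 1×fluoro (-1 each), 1×isothiocyanato (-1 each), 3×azido (-1 each), 1×triphenylphosphine (neutral); total -5. So Sc + (-5) = 2−, giving Sc = +3.
Ligands are named alphabetically: azido before fluoro before isothiocyanato before triphenylphosphine.
The complex ion is anionic, so scandium takes the -ate form scandate(III).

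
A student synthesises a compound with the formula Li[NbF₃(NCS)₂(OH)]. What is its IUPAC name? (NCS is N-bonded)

lithium trifluorohydroxodiisothiocyanatoniobate(V)

The 1 lithium counter-ion carries a total charge of +1, so each complex ion is 1−.
Ligand charges: 1×hydroxo (-1 each), 2×isothiocyanato (-1 each), 3×fluoro (-1 each); total -6. So Nb + (-6) = 1−, giving Nb = +5.
Ligands are named alphabetically: fluoro before hydroxo before isothiocyanato.
The complex ion is anionic, so niobium takes the -ate form niobate(V).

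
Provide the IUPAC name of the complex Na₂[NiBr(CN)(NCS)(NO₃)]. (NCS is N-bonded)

sodium bromocyanoisothiocyanatonitratonickelate(II)

The 2 sodium counter-ions carry a total charge of +2, so each complex ion is 2−.
Ligand charges: 1×cyano (-1 each), 1×bromo (-1 each), 1×nitrato (-1 each), 1×isothiocyanato (-1 each); total -4. So Ni + (-4) = 2−, giving Ni = +2.
Ligands are named alphabetically: bromo before cyano before isothiocyanato before nitrato.
The complex ion is anionic, so nickel takes the -ate form nickelate(II).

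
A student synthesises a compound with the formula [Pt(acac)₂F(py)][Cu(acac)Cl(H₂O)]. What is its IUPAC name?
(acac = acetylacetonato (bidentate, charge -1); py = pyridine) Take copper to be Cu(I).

Cu is given as +1; the anion's ligand charges sum to -2, so the complex anion is 1−.
A 1:1 salt means the cation carries the equal and opposite charge, 1+.
Cation: ligand charges sum to -3; for the ion to be 1+, Pt = +4.

bis(acetylacetonato)fluoro(pyridine)platinum(IV) (acetylacetonato)aquachlorocuprate(I)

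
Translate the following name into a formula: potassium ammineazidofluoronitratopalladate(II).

K[PdF(N3)(NH3)(NO3)]

Ligands: 1 fluoro (F, -1), 1 nitrato (NO3, -1), 1 azido (N3, -1), 1 ammine (NH3, neutral). Ligand charge sum = -3.
Charge balance with potassium (+1) requires 1 complex ion per 1 potassium.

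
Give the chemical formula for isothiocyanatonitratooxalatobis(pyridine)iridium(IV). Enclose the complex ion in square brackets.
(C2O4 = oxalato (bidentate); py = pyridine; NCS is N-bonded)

[Ir(C2O4)(NCS)(NO3)(py)2]

Ligands: 1 oxalato (C2O4, -2), 1 nitrato (NO3, -1), 2 pyridine (py, neutral), 1 isothiocyanato (NCS, -1). Ligand charge sum = -4.
With Ir in oxidation state +4, the complex ion is [Ir...].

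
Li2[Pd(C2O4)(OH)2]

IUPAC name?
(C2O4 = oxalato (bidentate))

The 2 lithium counter-ions carry a total charge of +2, so each complex ion is 2−.
Ligand charges: 2×hydroxo (-1 each), 1×oxalato (-2 each); total -4. So Pd + (-4) = 2−, giving Pd = +2.
Ligands are named alphabetically: hydroxo before oxalato.
The complex ion is anionic, so palladium takes the -ate form palladate(II).

lithium dihydroxooxalatopalladate(II)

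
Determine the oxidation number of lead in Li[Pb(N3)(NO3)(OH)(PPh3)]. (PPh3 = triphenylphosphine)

+2

1 lithium outside the brackets (+1 each) → the complex ion is 1−.
Ligand charges: 1×OH = -1; 1×PPh3 neutral; 1×NO3 = -1; 1×N3 = -1; sum -3.
Pb + (-3) = 1− ⇒ Pb is +2.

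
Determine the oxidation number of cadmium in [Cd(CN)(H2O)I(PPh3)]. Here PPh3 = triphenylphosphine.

No counter-ion: the bracketed complex is neutral.
Ligand charges: 1×PPh3 neutral; 1×I = -1; 1×CN = -1; 1×H2O neutral; sum -2.
Cd + (-2) = 0 ⇒ Cd is +2.

+2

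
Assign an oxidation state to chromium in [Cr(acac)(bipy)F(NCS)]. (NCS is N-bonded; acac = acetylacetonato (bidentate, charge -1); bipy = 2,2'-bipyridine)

+3

No counter-ion: the bracketed complex is neutral.
Ligand charges: 1×NCS = -1; 1×F = -1; 1×acac = -1; 1×bipy neutral; sum -3.
Cr + (-3) = 0 ⇒ Cr is +3.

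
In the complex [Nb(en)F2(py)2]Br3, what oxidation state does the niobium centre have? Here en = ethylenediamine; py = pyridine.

3 bromide outside the brackets (-1 each) → the complex ion is 3+.
Ligand charges: 1×en neutral; 2×py neutral; 2×F = -2; sum -2.
Nb + (-2) = 3+ ⇒ Nb is +5.

+5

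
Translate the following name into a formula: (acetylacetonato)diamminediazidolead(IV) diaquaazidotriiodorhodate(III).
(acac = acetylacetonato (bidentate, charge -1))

[Pb(acac)(N3)2(NH3)2][Rh(H2O)2I3(N3)]

Cation [Pb…]: ligand charges -3, Pb(IV) ⇒ ion charge 1+.
Anion [Rh…]: ligand charges -4, Rh(III) ⇒ ion charge 1−.
One 1+ cation balances one 1− anion.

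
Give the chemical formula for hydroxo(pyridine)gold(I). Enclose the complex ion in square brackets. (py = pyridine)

[Au(OH)(py)]

Ligands: 1 hydroxo (OH, -1), 1 pyridine (py, neutral). Ligand charge sum = -1.
With Au in oxidation state +1, the complex ion is [Au...].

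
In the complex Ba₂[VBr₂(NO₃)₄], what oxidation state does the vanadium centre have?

2 barium outside the brackets (+2 each) → the complex ion is 4−.
Ligand charges: 2×Br = -2; 4×NO3 = -4; sum -6.
V + (-6) = 4− ⇒ V is +2.

+2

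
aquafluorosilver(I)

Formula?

[AgF(H2O)]

Ligands: 1 aqua (H2O, neutral), 1 fluoro (F, -1). Ligand charge sum = -1.
With Ag in oxidation state +1, the complex ion is [Ag...].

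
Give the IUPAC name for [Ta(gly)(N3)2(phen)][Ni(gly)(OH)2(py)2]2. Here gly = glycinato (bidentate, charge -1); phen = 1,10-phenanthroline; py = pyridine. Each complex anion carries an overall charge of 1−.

diazido(glycinato)(1,10-phenanthroline)tantalum(V) (glycinato)dihydroxobis(pyridine)nickelate(II)

Both ions are complex: the cation is named first with the plain metal name, the anion second with the -ate form; each ion's ligands are alphabetised independently.
The complex anion is given as 1−; its ligand charges sum to -3, so Ni = +2.
With 2 anions per cation, the cation must be 2×1 = 2+.
Cation: ligand charges sum to -3; for the ion to be 2+, Ta = +5.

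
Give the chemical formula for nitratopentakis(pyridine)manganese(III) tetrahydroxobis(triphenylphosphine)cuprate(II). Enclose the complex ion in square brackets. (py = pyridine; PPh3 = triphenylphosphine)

[Mn(NO3)(py)5][Cu(OH)4(PPh3)2]

Cation [Mn…]: ligand charges -1, Mn(III) ⇒ ion charge 2+.
Anion [Cu…]: ligand charges -4, Cu(II) ⇒ ion charge 2−.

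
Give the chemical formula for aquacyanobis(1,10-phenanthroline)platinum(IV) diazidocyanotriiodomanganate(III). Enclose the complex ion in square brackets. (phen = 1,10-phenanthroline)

[Pt(CN)(H2O)(phen)2][Mn(CN)I3(N3)2]

Cation [Pt…]: ligand charges -1, Pt(IV) ⇒ ion charge 3+.
Anion [Mn…]: ligand charges -6, Mn(III) ⇒ ion charge 3−.
One 3+ cation balances one 3− anion.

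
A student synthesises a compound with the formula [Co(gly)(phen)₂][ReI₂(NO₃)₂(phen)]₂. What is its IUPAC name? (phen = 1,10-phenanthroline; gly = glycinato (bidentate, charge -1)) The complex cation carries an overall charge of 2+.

Both ions are complex: the cation is named first with the plain metal name, the anion second with the -ate form; each ion's ligands are alphabetised independently.
The complex cation is given as 2+; its ligand charges sum to -1, so Co = +3.
With 2 anions per cation, each anion must be 2/2 = 1−.
Anion: ligand charges sum to -4; for the ion to be 1−, Re = +3.

(glycinato)bis(1,10-phenanthroline)cobalt(III) diiododinitrato(1,10-phenanthroline)rhenate(III)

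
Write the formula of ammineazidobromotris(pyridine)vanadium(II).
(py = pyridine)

[VBr(N3)(NH3)(py)3]

Ligands: 1 azido (N3, -1), 3 pyridine (py, neutral), 1 bromo (Br, -1), 1 ammine (NH3, neutral). Ligand charge sum = -2.
With V in oxidation state +2, the complex ion is [V...].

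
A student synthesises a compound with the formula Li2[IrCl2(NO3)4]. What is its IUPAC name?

The 2 lithium counter-ions carry a total charge of +2, so each complex ion is 2−.
Ligand charges: 4×nitrato (-1 each), 2×chloro (-1 each); total -6. So Ir + (-6) = 2−, giving Ir = +4.
The complex ion is anionic, so iridium takes the -ate form iridate(IV).

lithium dichlorotetranitratoiridate(IV)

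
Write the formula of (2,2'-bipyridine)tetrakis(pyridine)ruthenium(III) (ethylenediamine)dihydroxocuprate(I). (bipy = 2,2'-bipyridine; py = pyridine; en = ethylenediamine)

[Ru(bipy)(py)4][Cu(en)(OH)2]3

Cation [Ru…]: ligand charges 0, Ru(III) ⇒ ion charge 3+.
Anion [Cu…]: ligand charges -2, Cu(I) ⇒ ion charge 1−.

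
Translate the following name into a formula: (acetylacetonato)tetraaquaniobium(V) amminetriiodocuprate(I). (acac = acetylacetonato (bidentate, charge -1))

Cation [Nb…]: ligand charges -1, Nb(V) ⇒ ion charge 4+.
Anion [Cu…]: ligand charges -3, Cu(I) ⇒ ion charge 2−.
One 4+ cation requires 2 of the 2− anion.

[Nb(acac)(H2O)4][CuI3(NH3)]2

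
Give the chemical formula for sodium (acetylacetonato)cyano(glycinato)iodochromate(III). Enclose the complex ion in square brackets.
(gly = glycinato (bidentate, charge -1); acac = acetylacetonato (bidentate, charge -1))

Ligands: 1 glycinato (gly, -1), 1 iodo (I, -1), 1 cyano (CN, -1), 1 acetylacetonato (acac, -1). Ligand charge sum = -4.
With Cr in oxidation state +3, the complex ion is [Cr...]^1−.
Charge balance with sodium (+1) requires 1 complex ion per 1 sodium.

Na[Cr(acac)(CN)(gly)I]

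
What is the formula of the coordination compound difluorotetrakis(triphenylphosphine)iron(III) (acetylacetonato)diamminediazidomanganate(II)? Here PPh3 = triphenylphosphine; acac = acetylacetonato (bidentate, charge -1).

Cation [Fe…]: ligand charges -2, Fe(III) ⇒ ion charge 1+.
Anion [Mn…]: ligand charges -3, Mn(II) ⇒ ion charge 1−.
One 1+ cation balances one 1− anion.

[FeF2(PPh3)4][Mn(acac)(N3)2(NH3)2]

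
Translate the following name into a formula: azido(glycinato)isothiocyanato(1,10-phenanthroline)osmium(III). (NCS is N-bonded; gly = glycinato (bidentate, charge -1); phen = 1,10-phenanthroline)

[Os(gly)(N3)(NCS)(phen)]

Ligands: 1 isothiocyanato (NCS, -1), 1 glycinato (gly, -1), 1 azido (N3, -1), 1 1,10-phenanthroline (phen, neutral). Ligand charge sum = -3.
With Os in oxidation state +3, the complex ion is [Os...].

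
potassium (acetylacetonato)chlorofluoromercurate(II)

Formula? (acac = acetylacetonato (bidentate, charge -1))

Ligands: 1 fluoro (F, -1), 1 acetylacetonato (acac, -1), 1 chloro (Cl, -1). Ligand charge sum = -3.
With Hg in oxidation state +2, the complex ion is [Hg...]^1−.
Charge balance with potassium (+1) requires 1 complex ion per 1 potassium.

K[Hg(acac)ClF]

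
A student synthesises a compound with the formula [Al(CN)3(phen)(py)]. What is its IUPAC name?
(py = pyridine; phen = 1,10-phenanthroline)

tricyano(1,10-phenanthroline)(pyridine)aluminium(III)

There is no counter-ion, so the complex is neutral overall.
Ligand charges: 1×pyridine (neutral), 1×1,10-phenanthroline (neutral), 3×cyano (-1 each); total -3. So Al + (-3) = 0, giving Al = +3.
Ligands are named alphabetically: cyano before phenanthroline before pyridine.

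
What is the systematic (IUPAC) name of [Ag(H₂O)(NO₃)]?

aquanitratosilver(I)

There is no counter-ion, so the complex is neutral overall.
Ligand charges: 1×aqua (neutral), 1×nitrato (-1 each); total -1. So Ag + (-1) = 0, giving Ag = +1.
Ligands are named alphabetically: aqua before nitrato.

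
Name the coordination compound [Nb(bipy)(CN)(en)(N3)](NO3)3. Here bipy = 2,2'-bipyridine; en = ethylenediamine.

The 3 nitrate counter-ions carry a total charge of -3, so each complex ion is 3+.
Ligand charges: 1×2,2'-bipyridine (neutral), 1×azido (-1 each), 1×cyano (-1 each), 1×ethylenediamine (neutral); total -2. So Nb + (-2) = 3+, giving Nb = +5.
Ligands are named alphabetically: azido before bipyridine before cyano before ethylenediamine.

azido(2,2'-bipyridine)cyano(ethylenediamine)niobium(V) nitrate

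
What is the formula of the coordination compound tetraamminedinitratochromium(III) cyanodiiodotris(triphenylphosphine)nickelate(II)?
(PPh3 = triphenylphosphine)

[Cr(NH3)4(NO3)2][Ni(CN)I2(PPh3)3]

Cation [Cr…]: ligand charges -2, Cr(III) ⇒ ion charge 1+.
Anion [Ni…]: ligand charges -3, Ni(II) ⇒ ion charge 1−.
One 1+ cation balances one 1− anion.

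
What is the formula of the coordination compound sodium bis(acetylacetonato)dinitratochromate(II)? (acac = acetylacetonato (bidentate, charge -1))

Ligands: 2 acetylacetonato (acac, -1), 2 nitrato (NO3, -1). Ligand charge sum = -4.
Charge balance with sodium (+1) requires 1 complex ion per 2 sodium.

Na2[Cr(acac)2(NO3)2]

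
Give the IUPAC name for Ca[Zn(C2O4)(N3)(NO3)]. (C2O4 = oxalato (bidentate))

The 1 calcium counter-ion carries a total charge of +2, so each complex ion is 2−.
Ligand charges: 1×nitrato (-1 each), 1×azido (-1 each), 1×oxalato (-2 each); total -4. So Zn + (-4) = 2−, giving Zn = +2.
The complex ion is anionic, so zinc takes the -ate form zincate(II).

calcium azidonitratooxalatozincate(II)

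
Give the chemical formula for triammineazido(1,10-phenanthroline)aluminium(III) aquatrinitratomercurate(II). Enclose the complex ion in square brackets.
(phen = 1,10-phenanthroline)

[Al(N3)(NH3)3(phen)][Hg(H2O)(NO3)3]2

Cation [Al…]: ligand charges -1, Al(III) ⇒ ion charge 2+.
Anion [Hg…]: ligand charges -3, Hg(II) ⇒ ion charge 1−.
One 2+ cation requires 2 of the 1− anion.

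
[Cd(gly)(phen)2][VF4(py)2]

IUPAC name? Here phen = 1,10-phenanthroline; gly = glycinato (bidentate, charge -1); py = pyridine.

Both ions are complex: the cation is named first with the plain metal name, the anion second with the -ate form; each ion's ligands are alphabetised independently.
Cadmium is always +2 in its complexes; the cation's ligand charges sum to -1, so the complex cation is 1+.
A 1:1 salt means the anion carries the equal and opposite charge, 1−.
Anion: ligand charges sum to -4; for the ion to be 1−, V = +3.

(glycinato)bis(1,10-phenanthroline)cadmium(II) tetrafluorobis(pyridine)vanadate(III)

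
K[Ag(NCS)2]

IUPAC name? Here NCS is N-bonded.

The 1 potassium counter-ion carries a total charge of +1, so each complex ion is 1−.
Ligand charges: 2×isothiocyanato (-1 each); total -2. So Ag + (-2) = 1−, giving Ag = +1.
The complex ion is anionic, so silver takes the -ate form argentate(I).

potassium diisothiocyanatoargentate(I)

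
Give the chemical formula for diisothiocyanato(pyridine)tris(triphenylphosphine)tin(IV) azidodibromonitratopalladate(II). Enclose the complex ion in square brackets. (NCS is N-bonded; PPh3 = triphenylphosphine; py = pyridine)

[Sn(NCS)2(PPh3)3(py)][PdBr2(N3)(NO3)]

Cation [Sn…]: ligand charges -2, Sn(IV) ⇒ ion charge 2+.
Anion [Pd…]: ligand charges -4, Pd(II) ⇒ ion charge 2−.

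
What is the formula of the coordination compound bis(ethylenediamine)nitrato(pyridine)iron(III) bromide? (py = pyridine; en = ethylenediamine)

Ligands: 1 pyridine (py, neutral), 2 ethylenediamine (en, neutral), 1 nitrato (NO3, -1). Ligand charge sum = -1.
Charge balance with bromide (-1) requires 1 complex ion per 2 bromide.

[Fe(en)2(NO3)(py)]Br2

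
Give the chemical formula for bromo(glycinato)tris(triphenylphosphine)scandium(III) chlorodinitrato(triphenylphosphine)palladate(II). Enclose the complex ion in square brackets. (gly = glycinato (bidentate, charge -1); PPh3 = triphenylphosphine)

[ScBr(gly)(PPh3)3][PdCl(NO3)2(PPh3)]

Cation [Sc…]: ligand charges -2, Sc(III) ⇒ ion charge 1+.
Anion [Pd…]: ligand charges -3, Pd(II) ⇒ ion charge 1−.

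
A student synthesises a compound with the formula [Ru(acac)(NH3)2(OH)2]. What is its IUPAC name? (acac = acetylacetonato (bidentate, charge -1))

There is no counter-ion, so the complex is neutral overall.
Ligand charges: 1×acetylacetonato (-1 each), 2×ammine (neutral), 2×hydroxo (-1 each); total -3. So Ru + (-3) = 0, giving Ru = +3.
Ligands are named alphabetically: acetylacetonato before ammine before hydroxo.

(acetylacetonato)diamminedihydroxoruthenium(III)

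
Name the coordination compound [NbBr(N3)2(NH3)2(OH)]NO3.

The 1 nitrate counter-ion carries a total charge of -1, so each complex ion is 1+.
Ligand charges: 1×hydroxo (-1 each), 2×ammine (neutral), 1×bromo (-1 each), 2×azido (-1 each); total -4. So Nb + (-4) = 1+, giving Nb = +5.
Ligands are named alphabetically: ammine before azido before bromo before hydroxo.

diamminediazidobromohydroxoniobium(V) nitrate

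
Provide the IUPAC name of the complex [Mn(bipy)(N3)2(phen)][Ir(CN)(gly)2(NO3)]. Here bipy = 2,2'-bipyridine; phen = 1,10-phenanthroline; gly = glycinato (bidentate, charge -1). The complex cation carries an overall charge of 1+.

The complex cation is given as 1+; its ligand charges sum to -2, so Mn = +3.
A 1:1 salt means the anion carries the equal and opposite charge, 1−.
Anion: ligand charges sum to -4; for the ion to be 1−, Ir = +3.

diazido(2,2'-bipyridine)(1,10-phenanthroline)manganese(III) cyanobis(glycinato)nitratoiridate(III)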